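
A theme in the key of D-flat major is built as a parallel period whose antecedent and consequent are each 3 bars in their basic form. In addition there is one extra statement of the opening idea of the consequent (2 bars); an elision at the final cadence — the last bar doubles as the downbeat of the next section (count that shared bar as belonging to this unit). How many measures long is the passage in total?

Basic parallel period: 3 + 3 = 6 bars.
6 (basic form) + 2 (extra statement) = 8.
The elision shares a bar with the next section but does not change this unit's count.

8 measures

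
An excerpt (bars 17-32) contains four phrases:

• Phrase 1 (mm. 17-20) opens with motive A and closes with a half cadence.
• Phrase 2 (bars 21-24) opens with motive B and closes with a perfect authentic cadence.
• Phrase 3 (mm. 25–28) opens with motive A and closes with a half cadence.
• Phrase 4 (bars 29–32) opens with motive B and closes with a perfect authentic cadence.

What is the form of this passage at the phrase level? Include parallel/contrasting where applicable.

The cadence pattern HC–PAC–HC–PAC is weak–strong twice, and phrases 3–4 restate phrases 1–2: a period heard twice, not a double period (which would end weakly at phrase 2).

repeated period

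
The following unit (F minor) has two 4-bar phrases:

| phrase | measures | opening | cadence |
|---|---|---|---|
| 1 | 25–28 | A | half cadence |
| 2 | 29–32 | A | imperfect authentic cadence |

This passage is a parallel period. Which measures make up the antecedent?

measures 25–28

The antecedent is the phrase ending with the weaker cadence (half cadence, phrase 1) and the consequent the one ending more conclusively (imperfect authentic cadence, phrase 2); the antecedent is mm. 25–28.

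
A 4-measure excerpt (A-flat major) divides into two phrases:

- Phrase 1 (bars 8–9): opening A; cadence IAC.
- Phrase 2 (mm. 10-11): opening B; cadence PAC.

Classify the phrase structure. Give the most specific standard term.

contrasting period

Phrase 1 ends with an imperfect authentic cadence (weaker) and phrase 2 with a perfect authentic cadence (stronger): antecedent + consequent = a period.
The two phrases open with different material (A / B), so the period is contrasting.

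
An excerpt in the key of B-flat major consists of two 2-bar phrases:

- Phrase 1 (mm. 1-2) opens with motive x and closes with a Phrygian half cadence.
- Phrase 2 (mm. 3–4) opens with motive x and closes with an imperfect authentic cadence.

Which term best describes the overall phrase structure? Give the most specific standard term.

parallel period

Phrase 1 ends with a Phrygian half cadence (weaker) and phrase 2 with an imperfect authentic cadence (stronger): antecedent + consequent = a period.
The two phrases open with the same material (x / x), so the period is parallel.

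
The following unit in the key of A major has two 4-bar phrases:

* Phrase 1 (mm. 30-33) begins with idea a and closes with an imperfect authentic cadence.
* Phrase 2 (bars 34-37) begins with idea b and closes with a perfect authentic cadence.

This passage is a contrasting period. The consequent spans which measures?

measures 34–37

The antecedent is the phrase ending with the weaker cadence (imperfect authentic cadence, phrase 1) and the consequent the one ending more conclusively (perfect authentic cadence, phrase 2); the consequent is measures 34–37.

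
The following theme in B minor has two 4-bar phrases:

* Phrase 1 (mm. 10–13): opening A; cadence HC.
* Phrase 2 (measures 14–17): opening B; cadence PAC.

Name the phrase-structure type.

contrasting period

Phrase 1 ends with a half cadence (weaker) and phrase 2 with a perfect authentic cadence (stronger): antecedent + consequent = a period.
The two phrases open with different material (A / B), so the period is contrasting.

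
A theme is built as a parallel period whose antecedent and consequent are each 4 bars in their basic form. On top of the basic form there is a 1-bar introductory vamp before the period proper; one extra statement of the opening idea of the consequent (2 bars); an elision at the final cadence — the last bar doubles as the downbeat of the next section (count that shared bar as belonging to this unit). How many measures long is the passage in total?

11 measures

Basic parallel period: 4 + 4 = 8 bars.
8 (basic form) + 1 (introduction) + 2 (extra statement) = 11.
The elision shares a bar with the next section but does not change this unit's count.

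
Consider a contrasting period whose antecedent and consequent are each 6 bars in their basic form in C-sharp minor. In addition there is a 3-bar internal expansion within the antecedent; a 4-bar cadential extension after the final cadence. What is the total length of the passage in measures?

Basic contrasting period: 6 + 6 = 12 bars.
12 (basic form) + 3 (internal expansion) + 4 (cadential extension) = 19.

19 measures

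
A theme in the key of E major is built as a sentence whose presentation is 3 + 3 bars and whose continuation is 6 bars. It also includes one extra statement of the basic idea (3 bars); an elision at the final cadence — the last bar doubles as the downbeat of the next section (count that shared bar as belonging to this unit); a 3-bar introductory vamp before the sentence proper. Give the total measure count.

18 measures

Basic sentence: 3 + 3 + 6 = 12 bars.
12 (basic form) + 3 (extra statement) + 3 (introduction) = 18.
The elision shares a bar with the next section but does not change this unit's count.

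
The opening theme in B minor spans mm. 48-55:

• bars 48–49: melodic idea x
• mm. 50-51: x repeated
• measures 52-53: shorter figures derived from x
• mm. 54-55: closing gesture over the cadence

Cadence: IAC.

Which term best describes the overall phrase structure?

sentence

Basic idea (mm. 48–49) + its repetition (mm. 50–51) form the presentation; fragmentation and cadence (mm. 52–55) form the continuation — the 8-bar whole is a sentence.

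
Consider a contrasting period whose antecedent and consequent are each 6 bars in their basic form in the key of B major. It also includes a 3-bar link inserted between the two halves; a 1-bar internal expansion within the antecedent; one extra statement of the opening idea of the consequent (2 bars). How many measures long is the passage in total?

18 measures

Basic contrasting period: 6 + 6 = 12 bars.
12 (basic form) + 3 (link) + 1 (internal expansion) + 2 (extra statement) = 18.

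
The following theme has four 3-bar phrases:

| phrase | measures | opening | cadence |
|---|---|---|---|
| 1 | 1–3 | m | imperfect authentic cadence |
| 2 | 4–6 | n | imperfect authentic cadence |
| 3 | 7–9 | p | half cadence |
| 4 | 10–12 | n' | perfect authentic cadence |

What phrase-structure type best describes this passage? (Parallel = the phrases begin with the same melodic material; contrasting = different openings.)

contrasting double period

Four phrases in two halves: the first half (measures 1-6) ends with an imperfect authentic cadence, the second (bars 7–12) with a perfect authentic cadence — a large antecedent–consequent pair, i.e. a double period.
Phrase 3 begins with different material from phrase 1, making it contrasting.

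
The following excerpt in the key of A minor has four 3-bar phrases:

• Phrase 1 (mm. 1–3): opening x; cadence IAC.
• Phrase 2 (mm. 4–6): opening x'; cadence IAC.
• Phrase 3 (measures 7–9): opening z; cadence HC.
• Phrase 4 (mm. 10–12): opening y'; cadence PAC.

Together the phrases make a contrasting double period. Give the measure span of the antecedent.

measures 1–6

In a double period the first pair of phrases (ending imperfect authentic cadence) is the large antecedent and the second pair (ending perfect authentic cadence) is the large consequent; the antecedent is measures 1–6.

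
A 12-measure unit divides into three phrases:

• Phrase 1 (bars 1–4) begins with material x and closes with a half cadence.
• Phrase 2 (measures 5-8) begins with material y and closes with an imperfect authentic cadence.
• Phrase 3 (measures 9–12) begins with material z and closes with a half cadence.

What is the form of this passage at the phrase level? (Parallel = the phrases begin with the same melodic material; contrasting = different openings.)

phrase group

The final phrase closes with a half cadence, which is not stronger than the preceding imperfect authentic cadence; the 3 phrases lack an overall antecedent–consequent design and so form a phrase group.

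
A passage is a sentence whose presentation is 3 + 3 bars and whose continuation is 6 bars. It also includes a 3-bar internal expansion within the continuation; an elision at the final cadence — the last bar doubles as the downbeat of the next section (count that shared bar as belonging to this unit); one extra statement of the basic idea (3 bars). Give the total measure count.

18 measures

Basic sentence: 3 + 3 + 6 = 12 bars.
12 (basic form) + 3 (internal expansion) + 3 (extra statement) = 18.
The elision shares a bar with the next section but does not change this unit's count.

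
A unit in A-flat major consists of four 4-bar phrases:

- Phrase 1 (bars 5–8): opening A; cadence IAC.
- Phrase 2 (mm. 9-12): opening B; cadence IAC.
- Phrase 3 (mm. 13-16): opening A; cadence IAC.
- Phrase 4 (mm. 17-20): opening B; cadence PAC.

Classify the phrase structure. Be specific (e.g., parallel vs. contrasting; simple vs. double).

parallel double period

Four phrases in two halves: the first half (bars 5–12) ends with an imperfect authentic cadence, the second (bars 13–20) with a perfect authentic cadence — a large antecedent–consequent pair, i.e. a double period.
Phrase 3 begins with the same material as phrase 1, making it parallel.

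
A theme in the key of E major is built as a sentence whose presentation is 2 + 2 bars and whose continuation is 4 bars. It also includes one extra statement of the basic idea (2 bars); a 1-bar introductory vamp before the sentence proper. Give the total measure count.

11 measures

Basic sentence: 2 + 2 + 4 = 8 bars.
8 (basic form) + 2 (extra statement) + 1 (introduction) = 11.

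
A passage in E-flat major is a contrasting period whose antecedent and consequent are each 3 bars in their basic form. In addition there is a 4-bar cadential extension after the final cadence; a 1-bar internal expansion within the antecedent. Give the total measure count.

Basic contrasting period: 3 + 3 = 6 bars.
6 (basic form) + 4 (cadential extension) + 1 (internal expansion) = 11.

11 measures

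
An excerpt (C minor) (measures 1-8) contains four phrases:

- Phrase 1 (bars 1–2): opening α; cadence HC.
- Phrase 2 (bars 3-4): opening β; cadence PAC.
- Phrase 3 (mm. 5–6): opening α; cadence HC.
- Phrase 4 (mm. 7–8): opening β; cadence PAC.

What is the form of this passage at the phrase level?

The cadence pattern HC–PAC–HC–PAC is weak–strong twice, and phrases 3–4 restate phrases 1–2: a period heard twice, not a double period (which would end weakly at phrase 2).

repeated period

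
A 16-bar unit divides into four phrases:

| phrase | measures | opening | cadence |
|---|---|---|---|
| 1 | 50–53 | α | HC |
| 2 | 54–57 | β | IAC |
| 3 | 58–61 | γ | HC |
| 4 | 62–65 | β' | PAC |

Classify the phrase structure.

contrasting double period

Four phrases in two halves: the first half (bars 50-57) ends with an imperfect authentic cadence, the second (bars 58–65) with a perfect authentic cadence — a large antecedent–consequent pair, i.e. a double period.
Phrase 3 begins with different material from phrase 1, making it contrasting.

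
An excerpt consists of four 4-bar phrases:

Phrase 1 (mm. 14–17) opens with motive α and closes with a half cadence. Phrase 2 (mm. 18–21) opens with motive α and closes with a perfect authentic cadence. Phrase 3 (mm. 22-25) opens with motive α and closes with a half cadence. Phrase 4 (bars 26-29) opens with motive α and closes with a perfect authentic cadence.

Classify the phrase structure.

The cadence pattern HC–PAC–HC–PAC is weak–strong twice, and phrases 3–4 restate phrases 1–2: a period heard twice, not a double period (which would end weakly at phrase 2).

repeated period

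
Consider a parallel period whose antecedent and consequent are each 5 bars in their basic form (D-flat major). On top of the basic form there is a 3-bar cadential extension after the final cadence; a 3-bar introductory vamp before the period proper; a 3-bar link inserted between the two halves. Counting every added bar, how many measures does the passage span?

Basic parallel period: 5 + 5 = 10 bars.
10 (basic form) + 3 (cadential extension) + 3 (introduction) + 3 (link) = 19.

19 measures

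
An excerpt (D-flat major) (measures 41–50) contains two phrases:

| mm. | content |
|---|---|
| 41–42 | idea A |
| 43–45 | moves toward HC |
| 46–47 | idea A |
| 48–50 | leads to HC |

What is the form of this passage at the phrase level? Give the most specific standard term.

Both phrases have the same opening (A) and the same cadence (half cadence): the second is a restatement, not a consequent, so this is a repeated phrase rather than a period.

repeated phrase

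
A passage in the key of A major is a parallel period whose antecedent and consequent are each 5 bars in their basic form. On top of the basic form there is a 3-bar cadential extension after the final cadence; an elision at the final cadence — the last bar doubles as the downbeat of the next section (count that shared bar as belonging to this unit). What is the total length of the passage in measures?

13 measures

Basic parallel period: 5 + 5 = 10 bars.
10 (basic form) + 3 (cadential extension) = 13.
The elision shares a bar with the next section but does not change this unit's count.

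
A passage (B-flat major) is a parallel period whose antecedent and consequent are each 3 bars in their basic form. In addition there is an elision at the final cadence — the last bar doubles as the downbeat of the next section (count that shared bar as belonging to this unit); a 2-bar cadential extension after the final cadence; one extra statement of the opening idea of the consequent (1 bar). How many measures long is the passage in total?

Basic parallel period: 3 + 3 = 6 bars.
6 (basic form) + 2 (cadential extension) + 1 (extra statement) = 9.
The elision shares a bar with the next section but does not change this unit's count.

9 measures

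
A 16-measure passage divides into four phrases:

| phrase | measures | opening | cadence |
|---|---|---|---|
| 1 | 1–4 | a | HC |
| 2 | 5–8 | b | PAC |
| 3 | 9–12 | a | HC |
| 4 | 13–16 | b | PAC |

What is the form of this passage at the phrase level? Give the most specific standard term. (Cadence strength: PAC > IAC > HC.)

The cadence pattern HC–PAC–HC–PAC is weak–strong twice, and phrases 3–4 restate phrases 1–2: a period heard twice, not a double period (which would end weakly at phrase 2).

repeated period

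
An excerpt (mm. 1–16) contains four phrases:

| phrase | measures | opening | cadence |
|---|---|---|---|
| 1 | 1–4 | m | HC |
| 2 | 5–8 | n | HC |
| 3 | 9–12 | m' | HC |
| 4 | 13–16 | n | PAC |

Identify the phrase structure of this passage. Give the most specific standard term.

parallel double period

Four phrases in two halves: the first half (measures 1–8) ends with a half cadence, the second (mm. 9–16) with a perfect authentic cadence — a large antecedent–consequent pair, i.e. a double period.
Phrase 3 begins with the same material as phrase 1, making it parallel.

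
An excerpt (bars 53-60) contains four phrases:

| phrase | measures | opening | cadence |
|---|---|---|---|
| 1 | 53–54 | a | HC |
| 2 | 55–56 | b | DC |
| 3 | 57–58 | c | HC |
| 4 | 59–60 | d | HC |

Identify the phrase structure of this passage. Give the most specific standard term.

Phrase 4 ends with a half cadence, no stronger than phrase 2's deceptive cadence, so the four phrases do not form a double period; nor do phrases 3–4 duplicate 1–2, so it is not a repeated period. With no phrase reaching a conclusive cadence, the passage is a phrase group.

phrase group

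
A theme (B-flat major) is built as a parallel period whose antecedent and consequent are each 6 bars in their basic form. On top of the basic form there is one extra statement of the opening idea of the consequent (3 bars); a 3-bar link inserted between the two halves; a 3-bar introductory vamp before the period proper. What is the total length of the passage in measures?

21 measures

Basic parallel period: 6 + 6 = 12 bars.
12 (basic form) + 3 (extra statement) + 3 (link) + 3 (introduction) = 21.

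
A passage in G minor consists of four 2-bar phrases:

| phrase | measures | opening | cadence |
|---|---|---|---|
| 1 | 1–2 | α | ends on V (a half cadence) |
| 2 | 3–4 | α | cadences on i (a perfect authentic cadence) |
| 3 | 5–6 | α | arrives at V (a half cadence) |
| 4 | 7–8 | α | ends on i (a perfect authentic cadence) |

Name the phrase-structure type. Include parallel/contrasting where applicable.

The cadence pattern HC–PAC–HC–PAC is weak–strong twice, and phrases 3–4 restate phrases 1–2: a period heard twice, not a double period (which would end weakly at phrase 2).

repeated period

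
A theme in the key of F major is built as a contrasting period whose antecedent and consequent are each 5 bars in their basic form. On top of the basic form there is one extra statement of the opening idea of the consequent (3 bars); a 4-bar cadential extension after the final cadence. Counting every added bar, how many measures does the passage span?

Basic contrasting period: 5 + 5 = 10 bars.
10 (basic form) + 3 (extra statement) + 4 (cadential extension) = 17.

17 measures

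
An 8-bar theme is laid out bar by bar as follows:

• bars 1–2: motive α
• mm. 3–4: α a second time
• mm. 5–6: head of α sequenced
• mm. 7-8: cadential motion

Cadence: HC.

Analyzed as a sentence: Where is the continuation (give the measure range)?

After the presentation (measures 1-4), the continuation covers the fragmentation through the cadence: bars 5–8.

measures 5–8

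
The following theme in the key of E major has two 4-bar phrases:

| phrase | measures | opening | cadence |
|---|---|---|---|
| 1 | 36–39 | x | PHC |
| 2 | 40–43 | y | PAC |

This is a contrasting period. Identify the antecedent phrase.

phrase 1

The phrase ending with the weaker cadence (Phrygian half cadence) is the antecedent; the one ending more conclusively (perfect authentic cadence) is the consequent. The antecedent is phrase 1.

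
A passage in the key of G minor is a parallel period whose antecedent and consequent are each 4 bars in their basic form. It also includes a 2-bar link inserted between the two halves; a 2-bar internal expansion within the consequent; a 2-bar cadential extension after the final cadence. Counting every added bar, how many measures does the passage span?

Basic parallel period: 4 + 4 = 8 bars.
8 (basic form) + 2 (link) + 2 (internal expansion) + 2 (cadential extension) = 14.

14 measures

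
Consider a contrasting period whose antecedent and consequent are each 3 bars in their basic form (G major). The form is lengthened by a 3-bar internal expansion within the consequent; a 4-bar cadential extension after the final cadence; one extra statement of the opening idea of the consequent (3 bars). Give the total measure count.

16 measures

Basic contrasting period: 3 + 3 = 6 bars.
6 (basic form) + 3 (internal expansion) + 4 (cadential extension) + 3 (extra statement) = 16.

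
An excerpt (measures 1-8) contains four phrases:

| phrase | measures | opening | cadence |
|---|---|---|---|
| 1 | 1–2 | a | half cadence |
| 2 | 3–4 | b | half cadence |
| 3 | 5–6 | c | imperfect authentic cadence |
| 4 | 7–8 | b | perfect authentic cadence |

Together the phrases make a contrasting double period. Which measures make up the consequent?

In a double period the first pair of phrases (ending half cadence) is the large antecedent and the second pair (ending perfect authentic cadence) is the large consequent; the consequent is measures 5–8.

measures 5–8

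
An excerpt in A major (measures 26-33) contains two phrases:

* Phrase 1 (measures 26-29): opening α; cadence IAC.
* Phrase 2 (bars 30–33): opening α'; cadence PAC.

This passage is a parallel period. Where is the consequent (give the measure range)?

measures 30–33

The antecedent is the phrase ending with the weaker cadence (imperfect authentic cadence, phrase 1) and the consequent the one ending more conclusively (perfect authentic cadence, phrase 2); the consequent is measures 30–33.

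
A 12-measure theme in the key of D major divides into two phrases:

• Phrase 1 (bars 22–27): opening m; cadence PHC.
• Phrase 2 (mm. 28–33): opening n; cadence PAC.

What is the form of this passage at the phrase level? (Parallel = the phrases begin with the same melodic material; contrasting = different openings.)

Phrase 1 ends with a Phrygian half cadence (weaker) and phrase 2 with a perfect authentic cadence (stronger): antecedent + consequent = a period.
The two phrases open with different material (m / n), so the period is contrasting.

contrasting period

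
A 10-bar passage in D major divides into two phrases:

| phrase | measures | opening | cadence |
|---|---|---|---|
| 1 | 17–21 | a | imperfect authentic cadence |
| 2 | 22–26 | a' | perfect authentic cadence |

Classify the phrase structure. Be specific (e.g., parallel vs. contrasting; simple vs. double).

parallel period

Phrase 1 ends with an imperfect authentic cadence (weaker) and phrase 2 with a perfect authentic cadence (stronger): antecedent + consequent = a period.
The two phrases open with the same material (a / a'), so the period is parallel.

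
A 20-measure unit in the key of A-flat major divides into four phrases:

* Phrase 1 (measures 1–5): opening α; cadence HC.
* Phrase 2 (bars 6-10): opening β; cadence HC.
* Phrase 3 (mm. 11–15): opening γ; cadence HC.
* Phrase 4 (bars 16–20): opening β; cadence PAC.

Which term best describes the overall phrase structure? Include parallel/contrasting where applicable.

Four phrases in two halves: the first half (measures 1-10) ends with a half cadence, the second (mm. 11-20) with a perfect authentic cadence — a large antecedent–consequent pair, i.e. a double period.
Phrase 3 begins with different material from phrase 1, making it contrasting.

contrasting double period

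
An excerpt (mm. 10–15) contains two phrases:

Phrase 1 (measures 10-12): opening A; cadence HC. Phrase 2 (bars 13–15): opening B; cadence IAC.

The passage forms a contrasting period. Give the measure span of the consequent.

measures 13–15

The phrase ending with the weaker cadence (half cadence) is the antecedent; the one ending more conclusively (imperfect authentic cadence) is the consequent. The consequent is measures 13–15.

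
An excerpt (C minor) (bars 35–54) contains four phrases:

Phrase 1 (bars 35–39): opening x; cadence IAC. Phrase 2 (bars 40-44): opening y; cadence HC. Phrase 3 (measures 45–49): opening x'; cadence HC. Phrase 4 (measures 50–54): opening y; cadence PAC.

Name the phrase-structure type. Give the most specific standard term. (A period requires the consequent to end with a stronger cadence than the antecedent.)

parallel double period

Four phrases in two halves: the first half (measures 35–44) ends with a half cadence, the second (mm. 45-54) with a perfect authentic cadence — a large antecedent–consequent pair, i.e. a double period.
Phrase 3 begins with the same material as phrase 1, making it parallel.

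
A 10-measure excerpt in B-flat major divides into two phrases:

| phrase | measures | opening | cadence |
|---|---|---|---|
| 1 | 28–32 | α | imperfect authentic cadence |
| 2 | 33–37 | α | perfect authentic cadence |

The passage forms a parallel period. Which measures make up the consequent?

The phrase ending with the weaker cadence (imperfect authentic cadence) is the antecedent; the one ending more conclusively (perfect authentic cadence) is the consequent. The consequent is measures 33–37.

measures 33–37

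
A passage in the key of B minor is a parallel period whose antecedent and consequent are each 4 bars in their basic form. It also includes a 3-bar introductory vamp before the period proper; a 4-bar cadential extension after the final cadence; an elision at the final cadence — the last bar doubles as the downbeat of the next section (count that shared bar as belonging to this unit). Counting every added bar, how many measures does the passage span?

Basic parallel period: 4 + 4 = 8 bars.
8 (basic form) + 3 (introduction) + 4 (cadential extension) = 15.
The elision shares a bar with the next section but does not change this unit's count.

15 measures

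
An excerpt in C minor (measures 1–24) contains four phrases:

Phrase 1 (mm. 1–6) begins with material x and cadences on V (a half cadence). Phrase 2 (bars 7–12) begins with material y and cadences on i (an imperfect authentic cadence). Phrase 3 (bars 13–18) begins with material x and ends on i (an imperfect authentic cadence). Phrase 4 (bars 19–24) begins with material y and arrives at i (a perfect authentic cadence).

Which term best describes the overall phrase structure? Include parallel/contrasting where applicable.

Four phrases in two halves: the first half (measures 1–12) ends with an imperfect authentic cadence, the second (bars 13-24) with a perfect authentic cadence — a large antecedent–consequent pair, i.e. a double period.
Phrase 3 begins with the same material as phrase 1, making it parallel.

parallel double period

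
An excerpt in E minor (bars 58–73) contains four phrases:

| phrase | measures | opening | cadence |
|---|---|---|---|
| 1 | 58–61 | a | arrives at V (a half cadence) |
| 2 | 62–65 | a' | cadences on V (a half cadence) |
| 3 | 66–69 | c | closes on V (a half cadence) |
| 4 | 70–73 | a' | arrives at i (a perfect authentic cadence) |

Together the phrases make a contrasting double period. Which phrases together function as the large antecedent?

In a double period the first pair of phrases (ending half cadence) is the large antecedent and the second pair (ending perfect authentic cadence) is the large consequent; the antecedent is phrases 1 and 2.

phrases 1 and 2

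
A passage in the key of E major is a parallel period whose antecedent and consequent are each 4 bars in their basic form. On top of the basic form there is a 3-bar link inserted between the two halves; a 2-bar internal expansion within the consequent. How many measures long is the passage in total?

Basic parallel period: 4 + 4 = 8 bars.
8 (basic form) + 3 (link) + 2 (internal expansion) = 13.

13 measures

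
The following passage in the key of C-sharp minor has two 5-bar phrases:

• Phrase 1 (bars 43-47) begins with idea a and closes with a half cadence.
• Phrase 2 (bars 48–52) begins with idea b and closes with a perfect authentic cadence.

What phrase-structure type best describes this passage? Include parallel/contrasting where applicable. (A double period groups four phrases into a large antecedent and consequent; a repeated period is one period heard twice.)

contrasting period

Phrase 1 ends with a half cadence (weaker) and phrase 2 with a perfect authentic cadence (stronger): antecedent + consequent = a period.
The two phrases open with different material (a / b), so the period is contrasting.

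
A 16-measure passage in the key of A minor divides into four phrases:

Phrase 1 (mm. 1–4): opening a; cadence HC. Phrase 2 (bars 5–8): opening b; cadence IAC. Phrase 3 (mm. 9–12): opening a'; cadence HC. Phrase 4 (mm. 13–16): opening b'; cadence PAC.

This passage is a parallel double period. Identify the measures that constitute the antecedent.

In a double period the four phrases pair into a large antecedent (phrases 1–2, ending imperfect authentic cadence) and a large consequent (phrases 3–4, ending perfect authentic cadence). The antecedent spans mm. 1–8.

measures 1–8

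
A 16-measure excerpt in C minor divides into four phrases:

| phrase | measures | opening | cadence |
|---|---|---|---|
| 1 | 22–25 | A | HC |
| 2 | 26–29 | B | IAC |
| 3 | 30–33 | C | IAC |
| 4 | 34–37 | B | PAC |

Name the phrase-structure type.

Four phrases in two halves: the first half (mm. 22–29) ends with an imperfect authentic cadence, the second (mm. 30–37) with a perfect authentic cadence — a large antecedent–consequent pair, i.e. a double period.
Phrase 3 begins with different material from phrase 1, making it contrasting.

contrasting double period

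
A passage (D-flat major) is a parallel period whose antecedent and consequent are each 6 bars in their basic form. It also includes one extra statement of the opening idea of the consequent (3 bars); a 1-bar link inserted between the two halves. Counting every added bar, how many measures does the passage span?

Basic parallel period: 6 + 6 = 12 bars.
12 (basic form) + 3 (extra statement) + 1 (link) = 16.

16 measures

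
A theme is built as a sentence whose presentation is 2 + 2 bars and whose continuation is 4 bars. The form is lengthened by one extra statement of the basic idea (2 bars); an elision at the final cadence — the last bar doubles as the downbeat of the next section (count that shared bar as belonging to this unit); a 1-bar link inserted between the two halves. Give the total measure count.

Basic sentence: 2 + 2 + 4 = 8 bars.
8 (basic form) + 2 (extra statement) + 1 (link) = 11.
The elision shares a bar with the next section but does not change this unit's count.

11 measures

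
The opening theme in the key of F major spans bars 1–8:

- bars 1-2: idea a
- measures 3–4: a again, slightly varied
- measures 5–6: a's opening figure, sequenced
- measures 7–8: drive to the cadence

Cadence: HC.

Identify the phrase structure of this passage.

sentence

Basic idea (measures 1–2) + its repetition (bars 3-4) form the presentation; fragmentation and cadence (mm. 5–8) form the continuation — the 8-bar whole is a sentence.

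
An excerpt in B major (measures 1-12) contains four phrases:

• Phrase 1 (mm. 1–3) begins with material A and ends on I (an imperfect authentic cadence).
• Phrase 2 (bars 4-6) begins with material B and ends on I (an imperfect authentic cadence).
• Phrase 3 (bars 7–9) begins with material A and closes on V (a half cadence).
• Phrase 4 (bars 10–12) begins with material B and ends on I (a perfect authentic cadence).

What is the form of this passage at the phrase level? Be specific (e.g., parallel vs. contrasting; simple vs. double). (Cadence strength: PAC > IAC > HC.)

Four phrases in two halves: the first half (measures 1-6) ends with an imperfect authentic cadence, the second (measures 7–12) with a perfect authentic cadence — a large antecedent–consequent pair, i.e. a double period.
Phrase 3 begins with the same material as phrase 1, making it parallel.

parallel double period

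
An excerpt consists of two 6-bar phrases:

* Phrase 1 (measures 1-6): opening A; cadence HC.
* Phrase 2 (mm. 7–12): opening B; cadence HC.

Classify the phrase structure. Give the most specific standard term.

phrase group

The second phrase closes with a half cadence, which is not stronger than the first phrase's half cadence; without a weak→strong cadential pair there is no antecedent–consequent relationship, so this is a phrase group rather than a period.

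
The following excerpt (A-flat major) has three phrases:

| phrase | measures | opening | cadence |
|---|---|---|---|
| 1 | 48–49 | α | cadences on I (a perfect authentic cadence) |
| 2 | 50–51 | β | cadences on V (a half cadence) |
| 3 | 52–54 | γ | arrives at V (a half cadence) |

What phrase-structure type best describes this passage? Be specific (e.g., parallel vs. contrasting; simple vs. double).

phrase group

The final phrase closes with a half cadence, which is not stronger than the preceding half cadence; the 3 phrases lack an overall antecedent–consequent design and so form a phrase group.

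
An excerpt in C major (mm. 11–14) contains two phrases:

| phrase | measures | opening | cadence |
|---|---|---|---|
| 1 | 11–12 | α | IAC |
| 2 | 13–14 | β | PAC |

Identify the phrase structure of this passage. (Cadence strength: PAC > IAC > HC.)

contrasting period

Phrase 1 ends with an imperfect authentic cadence (weaker) and phrase 2 with a perfect authentic cadence (stronger): antecedent + consequent = a period.
The two phrases open with different material (α / β), so the period is contrasting.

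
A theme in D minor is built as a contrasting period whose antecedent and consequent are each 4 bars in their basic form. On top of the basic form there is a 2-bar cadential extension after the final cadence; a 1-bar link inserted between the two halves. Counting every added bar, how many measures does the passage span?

Basic contrasting period: 4 + 4 = 8 bars.
8 (basic form) + 2 (cadential extension) + 1 (link) = 11.

11 measures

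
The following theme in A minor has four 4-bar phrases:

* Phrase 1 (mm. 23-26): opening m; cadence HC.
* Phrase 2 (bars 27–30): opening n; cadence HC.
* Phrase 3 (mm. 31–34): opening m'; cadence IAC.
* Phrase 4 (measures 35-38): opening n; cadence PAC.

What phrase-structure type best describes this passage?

Four phrases in two halves: the first half (mm. 23-30) ends with a half cadence, the second (mm. 31–38) with a perfect authentic cadence — a large antecedent–consequent pair, i.e. a double period.
Phrase 3 begins with the same material as phrase 1, making it parallel.

parallel double period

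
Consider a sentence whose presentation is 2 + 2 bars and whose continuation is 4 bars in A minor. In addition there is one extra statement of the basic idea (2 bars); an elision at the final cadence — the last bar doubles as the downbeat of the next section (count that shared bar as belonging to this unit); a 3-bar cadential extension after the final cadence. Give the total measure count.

13 measures

Basic sentence: 2 + 2 + 4 = 8 bars.
8 (basic form) + 2 (extra statement) + 3 (cadential extension) = 13.
The elision shares a bar with the next section but does not change this unit's count.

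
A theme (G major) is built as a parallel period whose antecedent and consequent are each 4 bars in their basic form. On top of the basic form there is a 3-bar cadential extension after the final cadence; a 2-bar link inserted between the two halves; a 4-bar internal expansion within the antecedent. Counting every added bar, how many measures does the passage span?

17 measures

Basic parallel period: 4 + 4 = 8 bars.
8 (basic form) + 3 (cadential extension) + 2 (link) + 4 (internal expansion) = 17.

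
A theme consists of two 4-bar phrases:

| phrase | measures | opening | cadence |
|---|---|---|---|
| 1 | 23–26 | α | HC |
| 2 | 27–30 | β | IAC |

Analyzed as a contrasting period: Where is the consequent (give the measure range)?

The antecedent is the phrase ending with the weaker cadence (half cadence, phrase 1) and the consequent the one ending more conclusively (imperfect authentic cadence, phrase 2); the consequent is measures 27-30.

measures 27–30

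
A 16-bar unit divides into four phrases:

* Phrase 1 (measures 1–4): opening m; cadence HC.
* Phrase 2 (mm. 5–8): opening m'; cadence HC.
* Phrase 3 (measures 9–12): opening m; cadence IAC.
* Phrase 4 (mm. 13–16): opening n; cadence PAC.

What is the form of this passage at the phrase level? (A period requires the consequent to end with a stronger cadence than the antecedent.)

Four phrases in two halves: the first half (bars 1–8) ends with a half cadence, the second (mm. 9–16) with a perfect authentic cadence — a large antecedent–consequent pair, i.e. a double period.
Phrase 3 begins with the same material as phrase 1, making it parallel.

parallel double period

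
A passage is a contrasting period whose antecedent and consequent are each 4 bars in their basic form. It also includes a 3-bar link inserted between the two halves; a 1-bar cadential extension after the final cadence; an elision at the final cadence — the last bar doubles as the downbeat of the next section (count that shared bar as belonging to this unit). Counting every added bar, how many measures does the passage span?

12 measures

Basic contrasting period: 4 + 4 = 8 bars.
8 (basic form) + 3 (link) + 1 (cadential extension) = 12.
The elision shares a bar with the next section but does not change this unit's count.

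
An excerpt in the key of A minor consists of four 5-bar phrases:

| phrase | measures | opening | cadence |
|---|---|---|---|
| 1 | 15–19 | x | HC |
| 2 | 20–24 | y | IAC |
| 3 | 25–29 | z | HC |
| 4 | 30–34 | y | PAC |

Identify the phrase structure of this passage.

contrasting double period

Four phrases in two halves: the first half (bars 15-24) ends with an imperfect authentic cadence, the second (mm. 25-34) with a perfect authentic cadence — a large antecedent–consequent pair, i.e. a double period.
Phrase 3 begins with different material from phrase 1, making it contrasting.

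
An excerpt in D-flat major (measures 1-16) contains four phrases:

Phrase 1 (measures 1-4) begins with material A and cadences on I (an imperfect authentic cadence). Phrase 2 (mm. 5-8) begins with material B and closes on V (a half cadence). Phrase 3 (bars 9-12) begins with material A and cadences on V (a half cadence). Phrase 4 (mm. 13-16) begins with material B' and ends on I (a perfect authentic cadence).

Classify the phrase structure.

Four phrases in two halves: the first half (bars 1–8) ends with a half cadence, the second (mm. 9–16) with a perfect authentic cadence — a large antecedent–consequent pair, i.e. a double period.
Phrase 3 begins with the same material as phrase 1, making it parallel.

parallel double period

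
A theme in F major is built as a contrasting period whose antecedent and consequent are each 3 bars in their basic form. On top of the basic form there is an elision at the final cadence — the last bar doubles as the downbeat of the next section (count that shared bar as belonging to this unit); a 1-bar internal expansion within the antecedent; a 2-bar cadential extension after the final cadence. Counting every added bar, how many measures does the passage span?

Basic contrasting period: 3 + 3 = 6 bars.
6 (basic form) + 1 (internal expansion) + 2 (cadential extension) = 9.
The elision shares a bar with the next section but does not change this unit's count.

9 measures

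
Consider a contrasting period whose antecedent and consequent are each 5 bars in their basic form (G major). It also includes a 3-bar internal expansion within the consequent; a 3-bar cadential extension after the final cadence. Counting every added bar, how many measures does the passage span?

Basic contrasting period: 5 + 5 = 10 bars.
10 (basic form) + 3 (internal expansion) + 3 (cadential extension) = 16.

16 measures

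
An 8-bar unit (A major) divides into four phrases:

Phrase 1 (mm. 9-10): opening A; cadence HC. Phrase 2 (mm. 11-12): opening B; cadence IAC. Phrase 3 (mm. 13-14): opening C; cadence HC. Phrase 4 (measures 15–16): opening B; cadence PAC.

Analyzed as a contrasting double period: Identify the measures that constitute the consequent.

measures 13–16

In a double period the four phrases pair into a large antecedent (phrases 1–2, ending imperfect authentic cadence) and a large consequent (phrases 3–4, ending perfect authentic cadence). The consequent spans measures 13–16.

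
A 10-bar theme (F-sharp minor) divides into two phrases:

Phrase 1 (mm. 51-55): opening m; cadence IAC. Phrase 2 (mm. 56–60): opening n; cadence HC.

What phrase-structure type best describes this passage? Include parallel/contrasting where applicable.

phrase group

The second phrase closes with a half cadence, which is not stronger than the first phrase's imperfect authentic cadence; without a weak→strong cadential pair there is no antecedent–consequent relationship, so this is a phrase group rather than a period.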